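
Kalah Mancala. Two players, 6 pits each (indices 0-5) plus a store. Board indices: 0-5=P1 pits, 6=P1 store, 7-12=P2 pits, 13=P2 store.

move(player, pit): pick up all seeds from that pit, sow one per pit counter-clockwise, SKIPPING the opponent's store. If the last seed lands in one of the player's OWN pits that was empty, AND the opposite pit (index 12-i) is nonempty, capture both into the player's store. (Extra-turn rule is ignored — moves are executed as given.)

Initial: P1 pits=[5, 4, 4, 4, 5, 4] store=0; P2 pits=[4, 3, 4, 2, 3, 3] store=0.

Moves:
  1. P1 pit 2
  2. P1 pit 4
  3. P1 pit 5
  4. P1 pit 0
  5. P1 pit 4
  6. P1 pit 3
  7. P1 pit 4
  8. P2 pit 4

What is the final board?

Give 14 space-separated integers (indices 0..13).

Move 1: P1 pit2 -> P1=[5,4,0,5,6,5](1) P2=[4,3,4,2,3,3](0)
Move 2: P1 pit4 -> P1=[5,4,0,5,0,6](2) P2=[5,4,5,3,3,3](0)
Move 3: P1 pit5 -> P1=[5,4,0,5,0,0](3) P2=[6,5,6,4,4,3](0)
Move 4: P1 pit0 -> P1=[0,5,1,6,1,0](10) P2=[0,5,6,4,4,3](0)
Move 5: P1 pit4 -> P1=[0,5,1,6,0,1](10) P2=[0,5,6,4,4,3](0)
Move 6: P1 pit3 -> P1=[0,5,1,0,1,2](11) P2=[1,6,7,4,4,3](0)
Move 7: P1 pit4 -> P1=[0,5,1,0,0,3](11) P2=[1,6,7,4,4,3](0)
Move 8: P2 pit4 -> P1=[1,6,1,0,0,3](11) P2=[1,6,7,4,0,4](1)

Answer: 1 6 1 0 0 3 11 1 6 7 4 0 4 1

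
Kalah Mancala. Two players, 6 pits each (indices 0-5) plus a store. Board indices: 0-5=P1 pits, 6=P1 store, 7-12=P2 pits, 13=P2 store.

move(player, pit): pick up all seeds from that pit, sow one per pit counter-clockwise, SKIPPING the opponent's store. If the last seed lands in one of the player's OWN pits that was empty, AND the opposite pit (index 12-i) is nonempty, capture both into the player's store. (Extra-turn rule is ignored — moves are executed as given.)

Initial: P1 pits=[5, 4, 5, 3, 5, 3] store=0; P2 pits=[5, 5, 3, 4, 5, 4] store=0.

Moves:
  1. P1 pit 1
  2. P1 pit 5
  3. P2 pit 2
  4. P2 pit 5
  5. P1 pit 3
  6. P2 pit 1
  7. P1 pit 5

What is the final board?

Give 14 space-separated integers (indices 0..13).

Answer: 7 2 7 0 7 0 3 7 0 1 6 7 1 3

Derivation:
Move 1: P1 pit1 -> P1=[5,0,6,4,6,4](0) P2=[5,5,3,4,5,4](0)
Move 2: P1 pit5 -> P1=[5,0,6,4,6,0](1) P2=[6,6,4,4,5,4](0)
Move 3: P2 pit2 -> P1=[5,0,6,4,6,0](1) P2=[6,6,0,5,6,5](1)
Move 4: P2 pit5 -> P1=[6,1,7,5,6,0](1) P2=[6,6,0,5,6,0](2)
Move 5: P1 pit3 -> P1=[6,1,7,0,7,1](2) P2=[7,7,0,5,6,0](2)
Move 6: P2 pit1 -> P1=[7,2,7,0,7,1](2) P2=[7,0,1,6,7,1](3)
Move 7: P1 pit5 -> P1=[7,2,7,0,7,0](3) P2=[7,0,1,6,7,1](3)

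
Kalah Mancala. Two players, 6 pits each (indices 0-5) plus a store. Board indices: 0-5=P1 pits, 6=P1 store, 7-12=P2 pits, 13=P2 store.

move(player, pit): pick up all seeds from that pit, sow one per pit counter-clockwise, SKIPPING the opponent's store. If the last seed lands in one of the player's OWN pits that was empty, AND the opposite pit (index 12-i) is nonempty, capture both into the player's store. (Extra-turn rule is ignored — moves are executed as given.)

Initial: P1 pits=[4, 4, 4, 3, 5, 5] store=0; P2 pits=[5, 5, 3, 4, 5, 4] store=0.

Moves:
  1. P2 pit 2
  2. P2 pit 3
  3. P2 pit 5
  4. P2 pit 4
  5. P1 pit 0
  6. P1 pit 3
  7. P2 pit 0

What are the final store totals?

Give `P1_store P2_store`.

Answer: 2 4

Derivation:
Move 1: P2 pit2 -> P1=[4,4,4,3,5,5](0) P2=[5,5,0,5,6,5](0)
Move 2: P2 pit3 -> P1=[5,5,4,3,5,5](0) P2=[5,5,0,0,7,6](1)
Move 3: P2 pit5 -> P1=[6,6,5,4,6,5](0) P2=[5,5,0,0,7,0](2)
Move 4: P2 pit4 -> P1=[7,7,6,5,7,5](0) P2=[5,5,0,0,0,1](3)
Move 5: P1 pit0 -> P1=[0,8,7,6,8,6](1) P2=[6,5,0,0,0,1](3)
Move 6: P1 pit3 -> P1=[0,8,7,0,9,7](2) P2=[7,6,1,0,0,1](3)
Move 7: P2 pit0 -> P1=[1,8,7,0,9,7](2) P2=[0,7,2,1,1,2](4)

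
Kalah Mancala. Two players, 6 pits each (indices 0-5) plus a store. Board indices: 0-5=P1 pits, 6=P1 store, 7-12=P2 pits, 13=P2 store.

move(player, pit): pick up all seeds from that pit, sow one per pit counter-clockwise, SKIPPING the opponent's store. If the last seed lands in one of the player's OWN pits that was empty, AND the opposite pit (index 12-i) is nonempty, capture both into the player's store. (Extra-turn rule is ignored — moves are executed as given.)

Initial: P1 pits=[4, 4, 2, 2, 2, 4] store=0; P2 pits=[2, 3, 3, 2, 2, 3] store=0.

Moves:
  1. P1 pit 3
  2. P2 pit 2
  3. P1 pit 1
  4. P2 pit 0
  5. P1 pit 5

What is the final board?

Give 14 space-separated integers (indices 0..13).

Move 1: P1 pit3 -> P1=[4,4,2,0,3,5](0) P2=[2,3,3,2,2,3](0)
Move 2: P2 pit2 -> P1=[4,4,2,0,3,5](0) P2=[2,3,0,3,3,4](0)
Move 3: P1 pit1 -> P1=[4,0,3,1,4,6](0) P2=[2,3,0,3,3,4](0)
Move 4: P2 pit0 -> P1=[4,0,3,0,4,6](0) P2=[0,4,0,3,3,4](2)
Move 5: P1 pit5 -> P1=[4,0,3,0,4,0](1) P2=[1,5,1,4,4,4](2)

Answer: 4 0 3 0 4 0 1 1 5 1 4 4 4 2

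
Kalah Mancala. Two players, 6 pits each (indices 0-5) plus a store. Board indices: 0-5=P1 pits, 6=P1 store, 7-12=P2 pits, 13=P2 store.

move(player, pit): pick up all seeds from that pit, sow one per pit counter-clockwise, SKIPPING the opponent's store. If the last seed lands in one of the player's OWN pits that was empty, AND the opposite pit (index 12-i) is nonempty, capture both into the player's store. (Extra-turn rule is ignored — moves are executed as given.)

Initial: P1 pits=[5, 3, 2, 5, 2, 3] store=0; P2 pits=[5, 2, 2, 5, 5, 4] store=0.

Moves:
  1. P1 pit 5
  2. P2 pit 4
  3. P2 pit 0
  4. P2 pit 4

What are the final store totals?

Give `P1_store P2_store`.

Move 1: P1 pit5 -> P1=[5,3,2,5,2,0](1) P2=[6,3,2,5,5,4](0)
Move 2: P2 pit4 -> P1=[6,4,3,5,2,0](1) P2=[6,3,2,5,0,5](1)
Move 3: P2 pit0 -> P1=[6,4,3,5,2,0](1) P2=[0,4,3,6,1,6](2)
Move 4: P2 pit4 -> P1=[6,4,3,5,2,0](1) P2=[0,4,3,6,0,7](2)

Answer: 1 2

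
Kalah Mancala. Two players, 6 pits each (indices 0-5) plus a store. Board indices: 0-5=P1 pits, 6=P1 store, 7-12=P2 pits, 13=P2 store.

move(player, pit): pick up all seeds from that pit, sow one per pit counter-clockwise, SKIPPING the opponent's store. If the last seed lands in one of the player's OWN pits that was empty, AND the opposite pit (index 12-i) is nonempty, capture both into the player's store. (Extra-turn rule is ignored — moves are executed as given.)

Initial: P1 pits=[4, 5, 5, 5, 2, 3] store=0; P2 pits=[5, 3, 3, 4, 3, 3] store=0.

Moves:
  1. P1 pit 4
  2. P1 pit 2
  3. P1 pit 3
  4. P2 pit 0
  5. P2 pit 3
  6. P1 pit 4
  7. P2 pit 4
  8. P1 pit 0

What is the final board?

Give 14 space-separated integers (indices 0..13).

Answer: 0 8 2 1 1 8 5 1 5 5 0 0 6 3

Derivation:
Move 1: P1 pit4 -> P1=[4,5,5,5,0,4](1) P2=[5,3,3,4,3,3](0)
Move 2: P1 pit2 -> P1=[4,5,0,6,1,5](2) P2=[6,3,3,4,3,3](0)
Move 3: P1 pit3 -> P1=[4,5,0,0,2,6](3) P2=[7,4,4,4,3,3](0)
Move 4: P2 pit0 -> P1=[5,5,0,0,2,6](3) P2=[0,5,5,5,4,4](1)
Move 5: P2 pit3 -> P1=[6,6,0,0,2,6](3) P2=[0,5,5,0,5,5](2)
Move 6: P1 pit4 -> P1=[6,6,0,0,0,7](4) P2=[0,5,5,0,5,5](2)
Move 7: P2 pit4 -> P1=[7,7,1,0,0,7](4) P2=[0,5,5,0,0,6](3)
Move 8: P1 pit0 -> P1=[0,8,2,1,1,8](5) P2=[1,5,5,0,0,6](3)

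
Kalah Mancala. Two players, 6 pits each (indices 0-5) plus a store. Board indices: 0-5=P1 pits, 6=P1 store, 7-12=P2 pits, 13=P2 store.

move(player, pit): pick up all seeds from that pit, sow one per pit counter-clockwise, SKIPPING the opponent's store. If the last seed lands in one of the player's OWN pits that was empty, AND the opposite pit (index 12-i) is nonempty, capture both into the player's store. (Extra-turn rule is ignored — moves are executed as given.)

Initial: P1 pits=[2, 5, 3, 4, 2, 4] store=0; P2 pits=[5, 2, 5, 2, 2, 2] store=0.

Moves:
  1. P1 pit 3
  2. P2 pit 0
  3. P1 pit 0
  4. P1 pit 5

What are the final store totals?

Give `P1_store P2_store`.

Answer: 2 1

Derivation:
Move 1: P1 pit3 -> P1=[2,5,3,0,3,5](1) P2=[6,2,5,2,2,2](0)
Move 2: P2 pit0 -> P1=[2,5,3,0,3,5](1) P2=[0,3,6,3,3,3](1)
Move 3: P1 pit0 -> P1=[0,6,4,0,3,5](1) P2=[0,3,6,3,3,3](1)
Move 4: P1 pit5 -> P1=[0,6,4,0,3,0](2) P2=[1,4,7,4,3,3](1)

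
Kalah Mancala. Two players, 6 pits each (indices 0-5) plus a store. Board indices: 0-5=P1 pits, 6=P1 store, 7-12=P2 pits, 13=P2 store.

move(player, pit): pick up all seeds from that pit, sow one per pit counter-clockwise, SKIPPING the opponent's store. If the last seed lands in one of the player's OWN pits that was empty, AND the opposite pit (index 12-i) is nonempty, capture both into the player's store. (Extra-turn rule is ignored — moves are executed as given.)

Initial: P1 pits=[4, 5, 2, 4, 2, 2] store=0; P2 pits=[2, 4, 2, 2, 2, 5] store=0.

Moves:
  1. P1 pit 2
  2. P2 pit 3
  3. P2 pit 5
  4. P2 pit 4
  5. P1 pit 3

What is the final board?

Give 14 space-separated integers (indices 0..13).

Answer: 6 6 1 0 5 3 1 3 5 3 0 0 1 2

Derivation:
Move 1: P1 pit2 -> P1=[4,5,0,5,3,2](0) P2=[2,4,2,2,2,5](0)
Move 2: P2 pit3 -> P1=[4,5,0,5,3,2](0) P2=[2,4,2,0,3,6](0)
Move 3: P2 pit5 -> P1=[5,6,1,6,4,2](0) P2=[2,4,2,0,3,0](1)
Move 4: P2 pit4 -> P1=[6,6,1,6,4,2](0) P2=[2,4,2,0,0,1](2)
Move 5: P1 pit3 -> P1=[6,6,1,0,5,3](1) P2=[3,5,3,0,0,1](2)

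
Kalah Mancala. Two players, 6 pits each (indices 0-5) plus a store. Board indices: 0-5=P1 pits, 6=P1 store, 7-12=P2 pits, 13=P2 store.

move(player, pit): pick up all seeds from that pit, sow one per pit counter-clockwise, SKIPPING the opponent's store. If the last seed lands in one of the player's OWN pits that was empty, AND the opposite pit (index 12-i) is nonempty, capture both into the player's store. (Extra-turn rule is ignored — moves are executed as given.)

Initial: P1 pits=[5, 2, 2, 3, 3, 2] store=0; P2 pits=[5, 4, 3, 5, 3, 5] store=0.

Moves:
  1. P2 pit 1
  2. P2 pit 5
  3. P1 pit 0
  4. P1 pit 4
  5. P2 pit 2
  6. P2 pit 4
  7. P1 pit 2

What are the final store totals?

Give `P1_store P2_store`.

Move 1: P2 pit1 -> P1=[5,2,2,3,3,2](0) P2=[5,0,4,6,4,6](0)
Move 2: P2 pit5 -> P1=[6,3,3,4,4,2](0) P2=[5,0,4,6,4,0](1)
Move 3: P1 pit0 -> P1=[0,4,4,5,5,3](1) P2=[5,0,4,6,4,0](1)
Move 4: P1 pit4 -> P1=[0,4,4,5,0,4](2) P2=[6,1,5,6,4,0](1)
Move 5: P2 pit2 -> P1=[1,4,4,5,0,4](2) P2=[6,1,0,7,5,1](2)
Move 6: P2 pit4 -> P1=[2,5,5,5,0,4](2) P2=[6,1,0,7,0,2](3)
Move 7: P1 pit2 -> P1=[2,5,0,6,1,5](3) P2=[7,1,0,7,0,2](3)

Answer: 3 3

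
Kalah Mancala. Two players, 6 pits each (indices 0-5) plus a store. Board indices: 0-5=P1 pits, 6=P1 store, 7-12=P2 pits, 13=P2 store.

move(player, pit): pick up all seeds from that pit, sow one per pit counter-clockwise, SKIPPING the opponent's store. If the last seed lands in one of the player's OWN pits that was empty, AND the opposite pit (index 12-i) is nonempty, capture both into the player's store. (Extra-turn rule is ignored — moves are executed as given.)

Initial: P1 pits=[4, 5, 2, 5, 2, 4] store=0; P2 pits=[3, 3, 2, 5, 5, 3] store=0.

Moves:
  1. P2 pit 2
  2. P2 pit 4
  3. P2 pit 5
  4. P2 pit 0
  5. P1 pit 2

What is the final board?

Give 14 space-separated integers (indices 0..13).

Move 1: P2 pit2 -> P1=[4,5,2,5,2,4](0) P2=[3,3,0,6,6,3](0)
Move 2: P2 pit4 -> P1=[5,6,3,6,2,4](0) P2=[3,3,0,6,0,4](1)
Move 3: P2 pit5 -> P1=[6,7,4,6,2,4](0) P2=[3,3,0,6,0,0](2)
Move 4: P2 pit0 -> P1=[6,7,4,6,2,4](0) P2=[0,4,1,7,0,0](2)
Move 5: P1 pit2 -> P1=[6,7,0,7,3,5](1) P2=[0,4,1,7,0,0](2)

Answer: 6 7 0 7 3 5 1 0 4 1 7 0 0 2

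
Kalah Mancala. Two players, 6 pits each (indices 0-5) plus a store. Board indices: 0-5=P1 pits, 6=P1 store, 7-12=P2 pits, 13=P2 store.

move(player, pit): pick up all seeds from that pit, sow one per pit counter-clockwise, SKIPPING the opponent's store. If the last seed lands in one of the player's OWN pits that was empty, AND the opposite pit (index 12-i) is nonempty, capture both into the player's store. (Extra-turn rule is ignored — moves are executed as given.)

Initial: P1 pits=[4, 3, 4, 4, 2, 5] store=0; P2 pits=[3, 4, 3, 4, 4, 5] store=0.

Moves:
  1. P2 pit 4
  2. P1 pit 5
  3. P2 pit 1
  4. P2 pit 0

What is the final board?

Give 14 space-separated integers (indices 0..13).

Answer: 5 4 4 4 2 0 1 0 1 6 7 2 7 2

Derivation:
Move 1: P2 pit4 -> P1=[5,4,4,4,2,5](0) P2=[3,4,3,4,0,6](1)
Move 2: P1 pit5 -> P1=[5,4,4,4,2,0](1) P2=[4,5,4,5,0,6](1)
Move 3: P2 pit1 -> P1=[5,4,4,4,2,0](1) P2=[4,0,5,6,1,7](2)
Move 4: P2 pit0 -> P1=[5,4,4,4,2,0](1) P2=[0,1,6,7,2,7](2)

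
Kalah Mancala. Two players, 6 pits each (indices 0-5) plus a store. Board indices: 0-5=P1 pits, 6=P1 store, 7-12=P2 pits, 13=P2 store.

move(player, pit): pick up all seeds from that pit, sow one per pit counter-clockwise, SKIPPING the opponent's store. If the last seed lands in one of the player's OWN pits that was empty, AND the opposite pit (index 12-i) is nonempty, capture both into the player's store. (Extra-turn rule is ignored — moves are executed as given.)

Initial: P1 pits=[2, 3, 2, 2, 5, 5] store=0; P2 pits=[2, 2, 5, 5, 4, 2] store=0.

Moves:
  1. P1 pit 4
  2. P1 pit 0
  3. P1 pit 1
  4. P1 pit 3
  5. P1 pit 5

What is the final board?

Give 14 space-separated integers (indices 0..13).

Answer: 0 0 4 0 2 0 7 4 4 7 6 5 0 0

Derivation:
Move 1: P1 pit4 -> P1=[2,3,2,2,0,6](1) P2=[3,3,6,5,4,2](0)
Move 2: P1 pit0 -> P1=[0,4,3,2,0,6](1) P2=[3,3,6,5,4,2](0)
Move 3: P1 pit1 -> P1=[0,0,4,3,1,7](1) P2=[3,3,6,5,4,2](0)
Move 4: P1 pit3 -> P1=[0,0,4,0,2,8](2) P2=[3,3,6,5,4,2](0)
Move 5: P1 pit5 -> P1=[0,0,4,0,2,0](7) P2=[4,4,7,6,5,0](0)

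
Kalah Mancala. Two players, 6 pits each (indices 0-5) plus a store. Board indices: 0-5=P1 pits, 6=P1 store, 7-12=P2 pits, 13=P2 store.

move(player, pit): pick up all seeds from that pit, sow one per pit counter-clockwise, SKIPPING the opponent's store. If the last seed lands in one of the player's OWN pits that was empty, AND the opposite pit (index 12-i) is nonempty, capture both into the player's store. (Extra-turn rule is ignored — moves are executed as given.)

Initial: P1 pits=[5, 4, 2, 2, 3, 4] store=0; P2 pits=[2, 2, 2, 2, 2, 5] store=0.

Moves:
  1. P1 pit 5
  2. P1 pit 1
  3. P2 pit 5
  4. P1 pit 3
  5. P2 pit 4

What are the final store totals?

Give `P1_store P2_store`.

Move 1: P1 pit5 -> P1=[5,4,2,2,3,0](1) P2=[3,3,3,2,2,5](0)
Move 2: P1 pit1 -> P1=[5,0,3,3,4,0](5) P2=[0,3,3,2,2,5](0)
Move 3: P2 pit5 -> P1=[6,1,4,4,4,0](5) P2=[0,3,3,2,2,0](1)
Move 4: P1 pit3 -> P1=[6,1,4,0,5,1](6) P2=[1,3,3,2,2,0](1)
Move 5: P2 pit4 -> P1=[6,1,4,0,5,1](6) P2=[1,3,3,2,0,1](2)

Answer: 6 2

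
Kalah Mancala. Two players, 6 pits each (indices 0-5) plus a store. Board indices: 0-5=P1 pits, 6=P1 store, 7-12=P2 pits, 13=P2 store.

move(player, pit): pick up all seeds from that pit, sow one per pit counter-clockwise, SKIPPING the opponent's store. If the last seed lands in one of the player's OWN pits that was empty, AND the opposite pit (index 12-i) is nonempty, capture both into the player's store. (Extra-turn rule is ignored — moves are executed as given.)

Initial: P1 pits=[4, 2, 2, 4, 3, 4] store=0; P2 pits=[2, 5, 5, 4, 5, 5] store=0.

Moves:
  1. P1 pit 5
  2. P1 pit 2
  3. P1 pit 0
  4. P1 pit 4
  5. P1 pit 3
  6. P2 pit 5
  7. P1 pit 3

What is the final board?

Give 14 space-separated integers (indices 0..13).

Move 1: P1 pit5 -> P1=[4,2,2,4,3,0](1) P2=[3,6,6,4,5,5](0)
Move 2: P1 pit2 -> P1=[4,2,0,5,4,0](1) P2=[3,6,6,4,5,5](0)
Move 3: P1 pit0 -> P1=[0,3,1,6,5,0](1) P2=[3,6,6,4,5,5](0)
Move 4: P1 pit4 -> P1=[0,3,1,6,0,1](2) P2=[4,7,7,4,5,5](0)
Move 5: P1 pit3 -> P1=[0,3,1,0,1,2](3) P2=[5,8,8,4,5,5](0)
Move 6: P2 pit5 -> P1=[1,4,2,1,1,2](3) P2=[5,8,8,4,5,0](1)
Move 7: P1 pit3 -> P1=[1,4,2,0,2,2](3) P2=[5,8,8,4,5,0](1)

Answer: 1 4 2 0 2 2 3 5 8 8 4 5 0 1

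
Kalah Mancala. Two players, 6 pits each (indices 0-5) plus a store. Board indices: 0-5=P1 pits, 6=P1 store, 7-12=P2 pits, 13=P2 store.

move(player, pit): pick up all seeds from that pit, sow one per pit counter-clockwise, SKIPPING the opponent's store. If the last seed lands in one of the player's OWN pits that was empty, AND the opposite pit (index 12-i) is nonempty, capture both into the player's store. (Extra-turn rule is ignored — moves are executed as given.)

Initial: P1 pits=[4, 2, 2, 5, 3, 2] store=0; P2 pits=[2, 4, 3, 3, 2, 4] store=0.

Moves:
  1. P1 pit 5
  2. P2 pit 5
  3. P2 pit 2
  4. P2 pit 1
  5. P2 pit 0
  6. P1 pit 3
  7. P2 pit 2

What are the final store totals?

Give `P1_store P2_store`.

Answer: 2 7

Derivation:
Move 1: P1 pit5 -> P1=[4,2,2,5,3,0](1) P2=[3,4,3,3,2,4](0)
Move 2: P2 pit5 -> P1=[5,3,3,5,3,0](1) P2=[3,4,3,3,2,0](1)
Move 3: P2 pit2 -> P1=[0,3,3,5,3,0](1) P2=[3,4,0,4,3,0](7)
Move 4: P2 pit1 -> P1=[0,3,3,5,3,0](1) P2=[3,0,1,5,4,1](7)
Move 5: P2 pit0 -> P1=[0,3,3,5,3,0](1) P2=[0,1,2,6,4,1](7)
Move 6: P1 pit3 -> P1=[0,3,3,0,4,1](2) P2=[1,2,2,6,4,1](7)
Move 7: P2 pit2 -> P1=[0,3,3,0,4,1](2) P2=[1,2,0,7,5,1](7)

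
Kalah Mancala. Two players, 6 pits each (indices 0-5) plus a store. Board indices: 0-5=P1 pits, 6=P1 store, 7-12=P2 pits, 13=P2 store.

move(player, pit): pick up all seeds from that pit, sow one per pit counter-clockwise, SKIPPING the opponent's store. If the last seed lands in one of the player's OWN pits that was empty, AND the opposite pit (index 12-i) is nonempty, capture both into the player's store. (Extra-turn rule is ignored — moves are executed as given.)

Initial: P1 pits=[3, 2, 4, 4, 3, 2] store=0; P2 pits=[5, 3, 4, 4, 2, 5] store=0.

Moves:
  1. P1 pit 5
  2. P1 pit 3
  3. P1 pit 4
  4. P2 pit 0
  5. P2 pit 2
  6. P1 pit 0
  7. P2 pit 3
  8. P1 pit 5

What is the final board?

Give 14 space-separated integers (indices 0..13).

Answer: 1 5 6 1 1 0 4 1 6 0 0 5 8 3

Derivation:
Move 1: P1 pit5 -> P1=[3,2,4,4,3,0](1) P2=[6,3,4,4,2,5](0)
Move 2: P1 pit3 -> P1=[3,2,4,0,4,1](2) P2=[7,3,4,4,2,5](0)
Move 3: P1 pit4 -> P1=[3,2,4,0,0,2](3) P2=[8,4,4,4,2,5](0)
Move 4: P2 pit0 -> P1=[4,3,4,0,0,2](3) P2=[0,5,5,5,3,6](1)
Move 5: P2 pit2 -> P1=[5,3,4,0,0,2](3) P2=[0,5,0,6,4,7](2)
Move 6: P1 pit0 -> P1=[0,4,5,1,1,3](3) P2=[0,5,0,6,4,7](2)
Move 7: P2 pit3 -> P1=[1,5,6,1,1,3](3) P2=[0,5,0,0,5,8](3)
Move 8: P1 pit5 -> P1=[1,5,6,1,1,0](4) P2=[1,6,0,0,5,8](3)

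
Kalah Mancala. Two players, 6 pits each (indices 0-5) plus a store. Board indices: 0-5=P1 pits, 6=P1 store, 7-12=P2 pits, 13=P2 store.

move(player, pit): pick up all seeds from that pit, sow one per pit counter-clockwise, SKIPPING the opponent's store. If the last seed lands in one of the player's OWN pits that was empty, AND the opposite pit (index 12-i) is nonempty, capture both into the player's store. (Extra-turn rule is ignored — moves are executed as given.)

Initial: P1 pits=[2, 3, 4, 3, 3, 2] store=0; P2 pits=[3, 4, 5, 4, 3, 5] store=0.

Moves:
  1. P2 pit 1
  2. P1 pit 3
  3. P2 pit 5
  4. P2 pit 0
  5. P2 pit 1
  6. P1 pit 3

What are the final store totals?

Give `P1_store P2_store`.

Move 1: P2 pit1 -> P1=[2,3,4,3,3,2](0) P2=[3,0,6,5,4,6](0)
Move 2: P1 pit3 -> P1=[2,3,4,0,4,3](1) P2=[3,0,6,5,4,6](0)
Move 3: P2 pit5 -> P1=[3,4,5,1,5,3](1) P2=[3,0,6,5,4,0](1)
Move 4: P2 pit0 -> P1=[3,4,5,1,5,3](1) P2=[0,1,7,6,4,0](1)
Move 5: P2 pit1 -> P1=[3,4,5,1,5,3](1) P2=[0,0,8,6,4,0](1)
Move 6: P1 pit3 -> P1=[3,4,5,0,6,3](1) P2=[0,0,8,6,4,0](1)

Answer: 1 1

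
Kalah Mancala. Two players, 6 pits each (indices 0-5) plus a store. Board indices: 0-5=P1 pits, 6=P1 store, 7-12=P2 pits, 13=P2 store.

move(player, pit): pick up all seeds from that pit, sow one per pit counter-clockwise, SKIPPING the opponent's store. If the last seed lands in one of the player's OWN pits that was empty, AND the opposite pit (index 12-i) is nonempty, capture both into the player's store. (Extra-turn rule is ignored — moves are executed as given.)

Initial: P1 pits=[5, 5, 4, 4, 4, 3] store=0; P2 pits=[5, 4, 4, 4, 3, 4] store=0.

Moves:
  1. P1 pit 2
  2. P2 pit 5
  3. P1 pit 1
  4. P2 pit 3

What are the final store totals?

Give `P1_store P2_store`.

Move 1: P1 pit2 -> P1=[5,5,0,5,5,4](1) P2=[5,4,4,4,3,4](0)
Move 2: P2 pit5 -> P1=[6,6,1,5,5,4](1) P2=[5,4,4,4,3,0](1)
Move 3: P1 pit1 -> P1=[6,0,2,6,6,5](2) P2=[6,4,4,4,3,0](1)
Move 4: P2 pit3 -> P1=[7,0,2,6,6,5](2) P2=[6,4,4,0,4,1](2)

Answer: 2 2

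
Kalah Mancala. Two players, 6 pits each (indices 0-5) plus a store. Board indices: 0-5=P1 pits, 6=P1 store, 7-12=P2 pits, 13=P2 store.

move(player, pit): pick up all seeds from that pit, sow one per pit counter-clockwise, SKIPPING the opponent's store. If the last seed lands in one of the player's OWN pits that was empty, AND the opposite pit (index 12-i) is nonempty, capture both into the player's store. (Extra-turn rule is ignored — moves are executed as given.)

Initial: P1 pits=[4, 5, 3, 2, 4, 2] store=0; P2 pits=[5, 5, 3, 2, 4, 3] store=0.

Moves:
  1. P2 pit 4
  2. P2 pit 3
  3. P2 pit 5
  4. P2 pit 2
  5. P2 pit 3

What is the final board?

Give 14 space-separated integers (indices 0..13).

Answer: 0 7 4 3 4 2 0 5 5 0 0 3 0 9

Derivation:
Move 1: P2 pit4 -> P1=[5,6,3,2,4,2](0) P2=[5,5,3,2,0,4](1)
Move 2: P2 pit3 -> P1=[5,6,3,2,4,2](0) P2=[5,5,3,0,1,5](1)
Move 3: P2 pit5 -> P1=[6,7,4,3,4,2](0) P2=[5,5,3,0,1,0](2)
Move 4: P2 pit2 -> P1=[0,7,4,3,4,2](0) P2=[5,5,0,1,2,0](9)
Move 5: P2 pit3 -> P1=[0,7,4,3,4,2](0) P2=[5,5,0,0,3,0](9)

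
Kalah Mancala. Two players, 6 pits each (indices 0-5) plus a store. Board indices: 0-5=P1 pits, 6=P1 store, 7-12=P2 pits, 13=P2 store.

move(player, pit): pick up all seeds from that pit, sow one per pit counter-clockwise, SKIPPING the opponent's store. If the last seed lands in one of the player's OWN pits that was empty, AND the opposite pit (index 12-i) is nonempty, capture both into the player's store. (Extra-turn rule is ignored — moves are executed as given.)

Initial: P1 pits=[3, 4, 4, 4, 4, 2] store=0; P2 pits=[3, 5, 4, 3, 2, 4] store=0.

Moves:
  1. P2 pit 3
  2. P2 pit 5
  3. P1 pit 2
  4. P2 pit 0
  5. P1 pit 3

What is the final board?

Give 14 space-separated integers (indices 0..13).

Move 1: P2 pit3 -> P1=[3,4,4,4,4,2](0) P2=[3,5,4,0,3,5](1)
Move 2: P2 pit5 -> P1=[4,5,5,5,4,2](0) P2=[3,5,4,0,3,0](2)
Move 3: P1 pit2 -> P1=[4,5,0,6,5,3](1) P2=[4,5,4,0,3,0](2)
Move 4: P2 pit0 -> P1=[4,5,0,6,5,3](1) P2=[0,6,5,1,4,0](2)
Move 5: P1 pit3 -> P1=[4,5,0,0,6,4](2) P2=[1,7,6,1,4,0](2)

Answer: 4 5 0 0 6 4 2 1 7 6 1 4 0 2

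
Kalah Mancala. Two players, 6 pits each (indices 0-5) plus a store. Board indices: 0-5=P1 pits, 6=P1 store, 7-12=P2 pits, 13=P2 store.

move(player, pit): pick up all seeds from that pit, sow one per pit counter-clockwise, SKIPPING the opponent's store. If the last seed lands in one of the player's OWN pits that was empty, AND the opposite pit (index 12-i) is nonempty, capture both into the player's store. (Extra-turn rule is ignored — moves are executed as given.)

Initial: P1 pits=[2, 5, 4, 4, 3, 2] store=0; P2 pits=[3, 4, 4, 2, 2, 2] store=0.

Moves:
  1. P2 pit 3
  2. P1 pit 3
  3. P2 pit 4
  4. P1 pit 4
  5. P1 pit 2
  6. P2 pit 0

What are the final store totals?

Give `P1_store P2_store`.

Answer: 3 1

Derivation:
Move 1: P2 pit3 -> P1=[2,5,4,4,3,2](0) P2=[3,4,4,0,3,3](0)
Move 2: P1 pit3 -> P1=[2,5,4,0,4,3](1) P2=[4,4,4,0,3,3](0)
Move 3: P2 pit4 -> P1=[3,5,4,0,4,3](1) P2=[4,4,4,0,0,4](1)
Move 4: P1 pit4 -> P1=[3,5,4,0,0,4](2) P2=[5,5,4,0,0,4](1)
Move 5: P1 pit2 -> P1=[3,5,0,1,1,5](3) P2=[5,5,4,0,0,4](1)
Move 6: P2 pit0 -> P1=[3,5,0,1,1,5](3) P2=[0,6,5,1,1,5](1)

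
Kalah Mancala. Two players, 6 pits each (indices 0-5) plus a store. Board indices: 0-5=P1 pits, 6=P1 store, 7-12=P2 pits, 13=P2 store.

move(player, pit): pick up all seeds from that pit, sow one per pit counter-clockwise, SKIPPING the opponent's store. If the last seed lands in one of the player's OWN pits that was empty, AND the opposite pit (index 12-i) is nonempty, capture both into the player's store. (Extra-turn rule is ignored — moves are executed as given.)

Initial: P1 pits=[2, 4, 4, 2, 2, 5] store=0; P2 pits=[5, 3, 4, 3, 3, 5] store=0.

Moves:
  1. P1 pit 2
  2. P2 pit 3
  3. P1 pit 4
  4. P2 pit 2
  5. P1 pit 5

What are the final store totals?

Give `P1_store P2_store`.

Answer: 3 2

Derivation:
Move 1: P1 pit2 -> P1=[2,4,0,3,3,6](1) P2=[5,3,4,3,3,5](0)
Move 2: P2 pit3 -> P1=[2,4,0,3,3,6](1) P2=[5,3,4,0,4,6](1)
Move 3: P1 pit4 -> P1=[2,4,0,3,0,7](2) P2=[6,3,4,0,4,6](1)
Move 4: P2 pit2 -> P1=[2,4,0,3,0,7](2) P2=[6,3,0,1,5,7](2)
Move 5: P1 pit5 -> P1=[2,4,0,3,0,0](3) P2=[7,4,1,2,6,8](2)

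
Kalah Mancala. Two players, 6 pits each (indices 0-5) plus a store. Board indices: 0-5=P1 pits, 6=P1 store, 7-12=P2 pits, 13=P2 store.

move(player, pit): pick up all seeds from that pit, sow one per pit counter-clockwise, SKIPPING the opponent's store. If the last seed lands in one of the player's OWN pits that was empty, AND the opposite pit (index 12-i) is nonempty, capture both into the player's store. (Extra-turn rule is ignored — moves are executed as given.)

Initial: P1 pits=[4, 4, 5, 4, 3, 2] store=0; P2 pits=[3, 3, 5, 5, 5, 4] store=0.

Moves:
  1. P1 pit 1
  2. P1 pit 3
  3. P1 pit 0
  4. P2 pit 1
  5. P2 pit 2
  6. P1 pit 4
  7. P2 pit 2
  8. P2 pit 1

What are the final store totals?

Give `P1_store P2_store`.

Answer: 2 3

Derivation:
Move 1: P1 pit1 -> P1=[4,0,6,5,4,3](0) P2=[3,3,5,5,5,4](0)
Move 2: P1 pit3 -> P1=[4,0,6,0,5,4](1) P2=[4,4,5,5,5,4](0)
Move 3: P1 pit0 -> P1=[0,1,7,1,6,4](1) P2=[4,4,5,5,5,4](0)
Move 4: P2 pit1 -> P1=[0,1,7,1,6,4](1) P2=[4,0,6,6,6,5](0)
Move 5: P2 pit2 -> P1=[1,2,7,1,6,4](1) P2=[4,0,0,7,7,6](1)
Move 6: P1 pit4 -> P1=[1,2,7,1,0,5](2) P2=[5,1,1,8,7,6](1)
Move 7: P2 pit2 -> P1=[1,2,7,1,0,5](2) P2=[5,1,0,9,7,6](1)
Move 8: P2 pit1 -> P1=[1,2,7,0,0,5](2) P2=[5,0,0,9,7,6](3)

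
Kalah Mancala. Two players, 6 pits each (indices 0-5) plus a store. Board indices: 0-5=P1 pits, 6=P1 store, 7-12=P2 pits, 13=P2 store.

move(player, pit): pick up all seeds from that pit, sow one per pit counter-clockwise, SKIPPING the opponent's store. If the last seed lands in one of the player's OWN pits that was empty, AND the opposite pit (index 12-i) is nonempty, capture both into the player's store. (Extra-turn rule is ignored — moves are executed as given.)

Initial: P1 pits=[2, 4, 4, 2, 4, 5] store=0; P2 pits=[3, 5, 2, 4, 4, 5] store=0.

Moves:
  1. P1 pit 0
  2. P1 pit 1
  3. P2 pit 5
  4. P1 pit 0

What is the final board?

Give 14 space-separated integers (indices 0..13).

Answer: 0 2 7 4 5 6 1 3 5 2 4 4 0 1

Derivation:
Move 1: P1 pit0 -> P1=[0,5,5,2,4,5](0) P2=[3,5,2,4,4,5](0)
Move 2: P1 pit1 -> P1=[0,0,6,3,5,6](1) P2=[3,5,2,4,4,5](0)
Move 3: P2 pit5 -> P1=[1,1,7,4,5,6](1) P2=[3,5,2,4,4,0](1)
Move 4: P1 pit0 -> P1=[0,2,7,4,5,6](1) P2=[3,5,2,4,4,0](1)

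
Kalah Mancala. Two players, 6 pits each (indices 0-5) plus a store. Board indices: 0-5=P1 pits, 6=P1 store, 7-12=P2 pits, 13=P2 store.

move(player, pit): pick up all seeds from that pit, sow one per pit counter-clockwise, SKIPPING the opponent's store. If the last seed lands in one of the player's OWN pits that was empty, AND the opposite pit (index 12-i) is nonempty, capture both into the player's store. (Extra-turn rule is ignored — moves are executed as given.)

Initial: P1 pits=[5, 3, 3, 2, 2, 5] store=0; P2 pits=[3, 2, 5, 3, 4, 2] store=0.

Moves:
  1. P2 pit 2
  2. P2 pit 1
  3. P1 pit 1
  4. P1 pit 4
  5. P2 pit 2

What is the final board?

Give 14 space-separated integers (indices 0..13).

Move 1: P2 pit2 -> P1=[6,3,3,2,2,5](0) P2=[3,2,0,4,5,3](1)
Move 2: P2 pit1 -> P1=[6,3,3,2,2,5](0) P2=[3,0,1,5,5,3](1)
Move 3: P1 pit1 -> P1=[6,0,4,3,3,5](0) P2=[3,0,1,5,5,3](1)
Move 4: P1 pit4 -> P1=[6,0,4,3,0,6](1) P2=[4,0,1,5,5,3](1)
Move 5: P2 pit2 -> P1=[6,0,4,3,0,6](1) P2=[4,0,0,6,5,3](1)

Answer: 6 0 4 3 0 6 1 4 0 0 6 5 3 1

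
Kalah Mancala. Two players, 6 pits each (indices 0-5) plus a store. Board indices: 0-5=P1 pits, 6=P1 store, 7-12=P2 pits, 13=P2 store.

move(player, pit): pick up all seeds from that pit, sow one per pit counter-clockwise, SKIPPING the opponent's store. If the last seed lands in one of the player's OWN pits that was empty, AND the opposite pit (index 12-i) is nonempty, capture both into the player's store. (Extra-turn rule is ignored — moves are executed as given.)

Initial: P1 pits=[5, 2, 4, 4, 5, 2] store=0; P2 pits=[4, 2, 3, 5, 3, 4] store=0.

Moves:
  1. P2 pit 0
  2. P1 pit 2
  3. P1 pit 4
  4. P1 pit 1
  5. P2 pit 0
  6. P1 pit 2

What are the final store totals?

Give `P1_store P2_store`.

Move 1: P2 pit0 -> P1=[5,2,4,4,5,2](0) P2=[0,3,4,6,4,4](0)
Move 2: P1 pit2 -> P1=[5,2,0,5,6,3](1) P2=[0,3,4,6,4,4](0)
Move 3: P1 pit4 -> P1=[5,2,0,5,0,4](2) P2=[1,4,5,7,4,4](0)
Move 4: P1 pit1 -> P1=[5,0,1,6,0,4](2) P2=[1,4,5,7,4,4](0)
Move 5: P2 pit0 -> P1=[5,0,1,6,0,4](2) P2=[0,5,5,7,4,4](0)
Move 6: P1 pit2 -> P1=[5,0,0,7,0,4](2) P2=[0,5,5,7,4,4](0)

Answer: 2 0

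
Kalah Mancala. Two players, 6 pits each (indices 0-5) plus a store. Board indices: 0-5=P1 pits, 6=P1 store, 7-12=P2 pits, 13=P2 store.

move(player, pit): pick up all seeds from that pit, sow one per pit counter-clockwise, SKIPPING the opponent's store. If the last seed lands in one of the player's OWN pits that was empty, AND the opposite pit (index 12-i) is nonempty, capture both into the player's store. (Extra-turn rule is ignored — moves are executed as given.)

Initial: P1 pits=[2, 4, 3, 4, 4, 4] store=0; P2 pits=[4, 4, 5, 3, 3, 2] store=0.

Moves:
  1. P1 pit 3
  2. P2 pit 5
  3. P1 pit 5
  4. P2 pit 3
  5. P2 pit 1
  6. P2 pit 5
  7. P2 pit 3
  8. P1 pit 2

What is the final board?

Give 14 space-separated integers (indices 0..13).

Answer: 5 4 0 1 6 0 9 0 0 7 0 6 0 4

Derivation:
Move 1: P1 pit3 -> P1=[2,4,3,0,5,5](1) P2=[5,4,5,3,3,2](0)
Move 2: P2 pit5 -> P1=[3,4,3,0,5,5](1) P2=[5,4,5,3,3,0](1)
Move 3: P1 pit5 -> P1=[3,4,3,0,5,0](2) P2=[6,5,6,4,3,0](1)
Move 4: P2 pit3 -> P1=[4,4,3,0,5,0](2) P2=[6,5,6,0,4,1](2)
Move 5: P2 pit1 -> P1=[4,4,3,0,5,0](2) P2=[6,0,7,1,5,2](3)
Move 6: P2 pit5 -> P1=[5,4,3,0,5,0](2) P2=[6,0,7,1,5,0](4)
Move 7: P2 pit3 -> P1=[5,4,3,0,5,0](2) P2=[6,0,7,0,6,0](4)
Move 8: P1 pit2 -> P1=[5,4,0,1,6,0](9) P2=[0,0,7,0,6,0](4)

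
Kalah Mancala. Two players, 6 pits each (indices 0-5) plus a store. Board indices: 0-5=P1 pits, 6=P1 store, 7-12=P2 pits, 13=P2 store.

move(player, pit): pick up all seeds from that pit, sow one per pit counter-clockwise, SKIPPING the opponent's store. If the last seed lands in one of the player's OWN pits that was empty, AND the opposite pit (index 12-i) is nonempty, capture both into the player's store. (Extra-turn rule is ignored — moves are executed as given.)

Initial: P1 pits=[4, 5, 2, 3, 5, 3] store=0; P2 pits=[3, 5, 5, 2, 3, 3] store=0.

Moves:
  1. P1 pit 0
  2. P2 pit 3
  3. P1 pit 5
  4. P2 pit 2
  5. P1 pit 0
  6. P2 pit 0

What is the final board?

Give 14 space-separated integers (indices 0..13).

Move 1: P1 pit0 -> P1=[0,6,3,4,6,3](0) P2=[3,5,5,2,3,3](0)
Move 2: P2 pit3 -> P1=[0,6,3,4,6,3](0) P2=[3,5,5,0,4,4](0)
Move 3: P1 pit5 -> P1=[0,6,3,4,6,0](1) P2=[4,6,5,0,4,4](0)
Move 4: P2 pit2 -> P1=[1,6,3,4,6,0](1) P2=[4,6,0,1,5,5](1)
Move 5: P1 pit0 -> P1=[0,7,3,4,6,0](1) P2=[4,6,0,1,5,5](1)
Move 6: P2 pit0 -> P1=[0,7,3,4,6,0](1) P2=[0,7,1,2,6,5](1)

Answer: 0 7 3 4 6 0 1 0 7 1 2 6 5 1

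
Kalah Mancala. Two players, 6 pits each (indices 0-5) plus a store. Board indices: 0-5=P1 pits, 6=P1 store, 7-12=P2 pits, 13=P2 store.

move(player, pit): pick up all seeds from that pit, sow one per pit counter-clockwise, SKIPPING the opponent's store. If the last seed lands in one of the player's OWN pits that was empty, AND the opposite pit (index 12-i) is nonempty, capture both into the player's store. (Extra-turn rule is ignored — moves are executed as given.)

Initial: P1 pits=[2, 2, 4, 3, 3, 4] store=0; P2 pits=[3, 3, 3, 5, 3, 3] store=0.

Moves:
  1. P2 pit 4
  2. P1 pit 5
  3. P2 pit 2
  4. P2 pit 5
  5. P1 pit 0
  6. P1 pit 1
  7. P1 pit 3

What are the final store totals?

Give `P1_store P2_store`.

Answer: 7 3

Derivation:
Move 1: P2 pit4 -> P1=[3,2,4,3,3,4](0) P2=[3,3,3,5,0,4](1)
Move 2: P1 pit5 -> P1=[3,2,4,3,3,0](1) P2=[4,4,4,5,0,4](1)
Move 3: P2 pit2 -> P1=[3,2,4,3,3,0](1) P2=[4,4,0,6,1,5](2)
Move 4: P2 pit5 -> P1=[4,3,5,4,3,0](1) P2=[4,4,0,6,1,0](3)
Move 5: P1 pit0 -> P1=[0,4,6,5,4,0](1) P2=[4,4,0,6,1,0](3)
Move 6: P1 pit1 -> P1=[0,0,7,6,5,0](6) P2=[0,4,0,6,1,0](3)
Move 7: P1 pit3 -> P1=[0,0,7,0,6,1](7) P2=[1,5,1,6,1,0](3)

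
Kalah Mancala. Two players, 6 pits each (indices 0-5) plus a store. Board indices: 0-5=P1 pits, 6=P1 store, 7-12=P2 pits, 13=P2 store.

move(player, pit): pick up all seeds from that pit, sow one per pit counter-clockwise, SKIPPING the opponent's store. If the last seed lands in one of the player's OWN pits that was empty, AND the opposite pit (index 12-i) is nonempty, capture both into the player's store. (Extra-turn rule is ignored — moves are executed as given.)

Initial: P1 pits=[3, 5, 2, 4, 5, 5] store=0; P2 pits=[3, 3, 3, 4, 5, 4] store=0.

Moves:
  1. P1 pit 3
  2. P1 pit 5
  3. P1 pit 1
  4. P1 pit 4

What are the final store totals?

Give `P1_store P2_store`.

Answer: 4 0

Derivation:
Move 1: P1 pit3 -> P1=[3,5,2,0,6,6](1) P2=[4,3,3,4,5,4](0)
Move 2: P1 pit5 -> P1=[3,5,2,0,6,0](2) P2=[5,4,4,5,6,4](0)
Move 3: P1 pit1 -> P1=[3,0,3,1,7,1](3) P2=[5,4,4,5,6,4](0)
Move 4: P1 pit4 -> P1=[3,0,3,1,0,2](4) P2=[6,5,5,6,7,4](0)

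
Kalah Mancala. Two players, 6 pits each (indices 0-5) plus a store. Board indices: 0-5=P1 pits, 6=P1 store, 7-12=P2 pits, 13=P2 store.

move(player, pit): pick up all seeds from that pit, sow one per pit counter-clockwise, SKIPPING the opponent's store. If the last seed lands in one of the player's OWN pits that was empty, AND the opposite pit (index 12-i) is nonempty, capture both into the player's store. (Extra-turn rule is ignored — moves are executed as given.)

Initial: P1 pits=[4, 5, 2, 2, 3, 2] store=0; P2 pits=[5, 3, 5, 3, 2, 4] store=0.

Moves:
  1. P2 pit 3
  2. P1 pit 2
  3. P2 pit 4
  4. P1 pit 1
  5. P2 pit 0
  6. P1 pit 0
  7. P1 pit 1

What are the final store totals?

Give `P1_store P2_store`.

Move 1: P2 pit3 -> P1=[4,5,2,2,3,2](0) P2=[5,3,5,0,3,5](1)
Move 2: P1 pit2 -> P1=[4,5,0,3,4,2](0) P2=[5,3,5,0,3,5](1)
Move 3: P2 pit4 -> P1=[5,5,0,3,4,2](0) P2=[5,3,5,0,0,6](2)
Move 4: P1 pit1 -> P1=[5,0,1,4,5,3](1) P2=[5,3,5,0,0,6](2)
Move 5: P2 pit0 -> P1=[5,0,1,4,5,3](1) P2=[0,4,6,1,1,7](2)
Move 6: P1 pit0 -> P1=[0,1,2,5,6,4](1) P2=[0,4,6,1,1,7](2)
Move 7: P1 pit1 -> P1=[0,0,3,5,6,4](1) P2=[0,4,6,1,1,7](2)

Answer: 1 2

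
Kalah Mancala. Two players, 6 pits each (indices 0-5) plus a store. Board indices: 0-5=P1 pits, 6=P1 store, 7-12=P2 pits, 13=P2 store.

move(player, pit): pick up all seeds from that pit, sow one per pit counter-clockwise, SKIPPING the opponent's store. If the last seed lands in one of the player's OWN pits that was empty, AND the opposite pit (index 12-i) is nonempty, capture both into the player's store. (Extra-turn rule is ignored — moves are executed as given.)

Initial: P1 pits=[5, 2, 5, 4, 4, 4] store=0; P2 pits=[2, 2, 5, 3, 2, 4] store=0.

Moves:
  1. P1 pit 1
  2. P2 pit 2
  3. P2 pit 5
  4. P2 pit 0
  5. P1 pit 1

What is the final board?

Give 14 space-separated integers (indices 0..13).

Answer: 7 0 8 0 4 4 0 0 3 0 4 3 0 9

Derivation:
Move 1: P1 pit1 -> P1=[5,0,6,5,4,4](0) P2=[2,2,5,3,2,4](0)
Move 2: P2 pit2 -> P1=[6,0,6,5,4,4](0) P2=[2,2,0,4,3,5](1)
Move 3: P2 pit5 -> P1=[7,1,7,6,4,4](0) P2=[2,2,0,4,3,0](2)
Move 4: P2 pit0 -> P1=[7,1,7,0,4,4](0) P2=[0,3,0,4,3,0](9)
Move 5: P1 pit1 -> P1=[7,0,8,0,4,4](0) P2=[0,3,0,4,3,0](9)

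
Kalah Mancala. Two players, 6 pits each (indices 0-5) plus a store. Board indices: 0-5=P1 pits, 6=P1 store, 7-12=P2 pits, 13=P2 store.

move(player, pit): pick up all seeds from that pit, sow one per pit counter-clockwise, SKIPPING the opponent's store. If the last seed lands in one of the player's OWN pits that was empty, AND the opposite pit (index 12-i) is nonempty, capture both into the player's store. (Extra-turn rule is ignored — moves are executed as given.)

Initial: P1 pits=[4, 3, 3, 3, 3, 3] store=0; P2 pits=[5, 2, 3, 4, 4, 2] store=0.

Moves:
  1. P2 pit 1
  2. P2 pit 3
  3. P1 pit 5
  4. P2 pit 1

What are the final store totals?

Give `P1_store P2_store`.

Answer: 1 1

Derivation:
Move 1: P2 pit1 -> P1=[4,3,3,3,3,3](0) P2=[5,0,4,5,4,2](0)
Move 2: P2 pit3 -> P1=[5,4,3,3,3,3](0) P2=[5,0,4,0,5,3](1)
Move 3: P1 pit5 -> P1=[5,4,3,3,3,0](1) P2=[6,1,4,0,5,3](1)
Move 4: P2 pit1 -> P1=[5,4,3,3,3,0](1) P2=[6,0,5,0,5,3](1)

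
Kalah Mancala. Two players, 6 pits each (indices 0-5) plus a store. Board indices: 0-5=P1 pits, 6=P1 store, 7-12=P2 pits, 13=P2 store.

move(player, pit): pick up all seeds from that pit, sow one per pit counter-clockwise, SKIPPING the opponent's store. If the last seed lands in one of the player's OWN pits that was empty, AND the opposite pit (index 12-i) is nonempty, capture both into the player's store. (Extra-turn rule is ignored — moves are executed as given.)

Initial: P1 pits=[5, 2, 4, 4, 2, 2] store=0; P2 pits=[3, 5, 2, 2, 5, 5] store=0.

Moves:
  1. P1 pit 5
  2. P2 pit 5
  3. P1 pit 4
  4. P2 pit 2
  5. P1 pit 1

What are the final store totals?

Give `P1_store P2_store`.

Move 1: P1 pit5 -> P1=[5,2,4,4,2,0](1) P2=[4,5,2,2,5,5](0)
Move 2: P2 pit5 -> P1=[6,3,5,5,2,0](1) P2=[4,5,2,2,5,0](1)
Move 3: P1 pit4 -> P1=[6,3,5,5,0,1](2) P2=[4,5,2,2,5,0](1)
Move 4: P2 pit2 -> P1=[6,3,5,5,0,1](2) P2=[4,5,0,3,6,0](1)
Move 5: P1 pit1 -> P1=[6,0,6,6,0,1](8) P2=[4,0,0,3,6,0](1)

Answer: 8 1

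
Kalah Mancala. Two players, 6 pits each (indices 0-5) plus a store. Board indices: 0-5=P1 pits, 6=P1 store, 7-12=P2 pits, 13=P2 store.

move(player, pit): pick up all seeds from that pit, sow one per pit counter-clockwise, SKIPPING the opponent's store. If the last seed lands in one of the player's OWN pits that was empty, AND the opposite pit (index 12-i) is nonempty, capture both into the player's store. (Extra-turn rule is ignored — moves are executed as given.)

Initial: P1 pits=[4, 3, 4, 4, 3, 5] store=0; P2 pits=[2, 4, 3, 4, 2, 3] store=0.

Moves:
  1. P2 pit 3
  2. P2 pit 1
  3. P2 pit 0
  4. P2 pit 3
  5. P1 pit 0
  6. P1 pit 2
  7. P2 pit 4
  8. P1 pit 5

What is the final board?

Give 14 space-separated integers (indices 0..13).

Move 1: P2 pit3 -> P1=[5,3,4,4,3,5](0) P2=[2,4,3,0,3,4](1)
Move 2: P2 pit1 -> P1=[5,3,4,4,3,5](0) P2=[2,0,4,1,4,5](1)
Move 3: P2 pit0 -> P1=[5,3,4,4,3,5](0) P2=[0,1,5,1,4,5](1)
Move 4: P2 pit3 -> P1=[5,3,4,4,3,5](0) P2=[0,1,5,0,5,5](1)
Move 5: P1 pit0 -> P1=[0,4,5,5,4,6](0) P2=[0,1,5,0,5,5](1)
Move 6: P1 pit2 -> P1=[0,4,0,6,5,7](1) P2=[1,1,5,0,5,5](1)
Move 7: P2 pit4 -> P1=[1,5,1,6,5,7](1) P2=[1,1,5,0,0,6](2)
Move 8: P1 pit5 -> P1=[1,5,1,6,5,0](2) P2=[2,2,6,1,1,7](2)

Answer: 1 5 1 6 5 0 2 2 2 6 1 1 7 2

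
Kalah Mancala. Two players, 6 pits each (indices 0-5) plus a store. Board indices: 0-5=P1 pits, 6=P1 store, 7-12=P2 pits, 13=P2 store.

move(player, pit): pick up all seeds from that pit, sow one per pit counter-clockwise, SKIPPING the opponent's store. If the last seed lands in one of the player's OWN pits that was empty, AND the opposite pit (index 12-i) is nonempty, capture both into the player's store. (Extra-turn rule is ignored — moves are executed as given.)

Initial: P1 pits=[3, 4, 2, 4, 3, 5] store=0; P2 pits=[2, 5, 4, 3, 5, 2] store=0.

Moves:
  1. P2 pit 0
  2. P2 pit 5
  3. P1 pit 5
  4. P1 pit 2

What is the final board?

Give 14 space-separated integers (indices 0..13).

Answer: 4 4 0 5 4 0 1 1 7 6 4 5 0 1

Derivation:
Move 1: P2 pit0 -> P1=[3,4,2,4,3,5](0) P2=[0,6,5,3,5,2](0)
Move 2: P2 pit5 -> P1=[4,4,2,4,3,5](0) P2=[0,6,5,3,5,0](1)
Move 3: P1 pit5 -> P1=[4,4,2,4,3,0](1) P2=[1,7,6,4,5,0](1)
Move 4: P1 pit2 -> P1=[4,4,0,5,4,0](1) P2=[1,7,6,4,5,0](1)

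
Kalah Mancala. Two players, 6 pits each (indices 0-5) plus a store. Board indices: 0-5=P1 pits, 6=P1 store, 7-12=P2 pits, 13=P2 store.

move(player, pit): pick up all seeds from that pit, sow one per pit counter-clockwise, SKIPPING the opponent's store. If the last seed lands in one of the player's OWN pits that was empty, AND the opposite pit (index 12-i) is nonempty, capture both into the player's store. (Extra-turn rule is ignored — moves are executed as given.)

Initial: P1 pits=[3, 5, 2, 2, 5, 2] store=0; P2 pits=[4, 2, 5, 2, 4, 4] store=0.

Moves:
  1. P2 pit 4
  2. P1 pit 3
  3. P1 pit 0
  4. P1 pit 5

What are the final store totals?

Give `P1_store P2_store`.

Answer: 1 1

Derivation:
Move 1: P2 pit4 -> P1=[4,6,2,2,5,2](0) P2=[4,2,5,2,0,5](1)
Move 2: P1 pit3 -> P1=[4,6,2,0,6,3](0) P2=[4,2,5,2,0,5](1)
Move 3: P1 pit0 -> P1=[0,7,3,1,7,3](0) P2=[4,2,5,2,0,5](1)
Move 4: P1 pit5 -> P1=[0,7,3,1,7,0](1) P2=[5,3,5,2,0,5](1)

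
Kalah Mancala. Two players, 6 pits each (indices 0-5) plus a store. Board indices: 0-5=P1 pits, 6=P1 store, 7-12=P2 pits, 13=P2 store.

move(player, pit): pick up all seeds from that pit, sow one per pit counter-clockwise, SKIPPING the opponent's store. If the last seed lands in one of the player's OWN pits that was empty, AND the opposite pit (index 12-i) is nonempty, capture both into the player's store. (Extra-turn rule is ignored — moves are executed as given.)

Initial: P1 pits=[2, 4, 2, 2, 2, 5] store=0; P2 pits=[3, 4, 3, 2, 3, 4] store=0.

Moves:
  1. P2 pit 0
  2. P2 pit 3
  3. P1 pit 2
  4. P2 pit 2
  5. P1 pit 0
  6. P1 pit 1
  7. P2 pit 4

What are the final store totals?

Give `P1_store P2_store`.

Move 1: P2 pit0 -> P1=[2,4,2,2,2,5](0) P2=[0,5,4,3,3,4](0)
Move 2: P2 pit3 -> P1=[2,4,2,2,2,5](0) P2=[0,5,4,0,4,5](1)
Move 3: P1 pit2 -> P1=[2,4,0,3,3,5](0) P2=[0,5,4,0,4,5](1)
Move 4: P2 pit2 -> P1=[2,4,0,3,3,5](0) P2=[0,5,0,1,5,6](2)
Move 5: P1 pit0 -> P1=[0,5,0,3,3,5](2) P2=[0,5,0,0,5,6](2)
Move 6: P1 pit1 -> P1=[0,0,1,4,4,6](3) P2=[0,5,0,0,5,6](2)
Move 7: P2 pit4 -> P1=[1,1,2,4,4,6](3) P2=[0,5,0,0,0,7](3)

Answer: 3 3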